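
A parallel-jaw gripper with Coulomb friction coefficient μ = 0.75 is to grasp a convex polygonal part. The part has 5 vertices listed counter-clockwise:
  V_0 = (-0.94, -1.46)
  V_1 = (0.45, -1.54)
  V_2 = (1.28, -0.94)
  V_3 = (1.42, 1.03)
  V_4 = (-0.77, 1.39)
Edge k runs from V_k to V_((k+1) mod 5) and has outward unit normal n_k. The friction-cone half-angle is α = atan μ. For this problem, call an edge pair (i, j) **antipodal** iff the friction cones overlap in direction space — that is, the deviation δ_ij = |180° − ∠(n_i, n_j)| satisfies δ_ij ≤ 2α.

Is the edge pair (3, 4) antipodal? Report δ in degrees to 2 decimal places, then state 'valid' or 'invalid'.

α = atan 0.75 = 36.87°;  2α = 73.74°
edge 3: e_3 = (-2.19, +0.36);  n_3 = (+0.1622, +0.9868)
edge 4: e_4 = (-0.17, -2.85);  n_4 = (-0.9982, +0.0595)
∠(n_3, n_4) = 95.92°
δ = |180° − 95.92°| = 84.08°
84.08° > 2α = 73.74°  →  invalid

δ = 84.08°, invalid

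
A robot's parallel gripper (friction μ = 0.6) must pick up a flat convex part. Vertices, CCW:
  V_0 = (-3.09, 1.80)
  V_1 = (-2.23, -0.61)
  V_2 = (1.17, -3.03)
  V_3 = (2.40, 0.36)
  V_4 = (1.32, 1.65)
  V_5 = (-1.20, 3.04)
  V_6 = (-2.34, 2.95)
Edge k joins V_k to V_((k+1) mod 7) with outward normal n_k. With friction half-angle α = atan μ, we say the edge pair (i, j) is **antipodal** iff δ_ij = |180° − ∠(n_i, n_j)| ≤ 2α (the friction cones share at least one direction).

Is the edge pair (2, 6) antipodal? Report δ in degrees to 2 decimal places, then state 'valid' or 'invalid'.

α = atan 0.6 = 30.96°;  2α = 61.93°
edge 2: e_2 = (+1.23, +3.39);  n_2 = (+0.9400, -0.3411)
edge 6: e_6 = (-0.75, -1.15);  n_6 = (-0.8376, +0.5463)
∠(n_2, n_6) = 166.83°
δ = |180° − 166.83°| = 13.17°
13.17° ≤ 2α = 61.93°  →  valid

δ = 13.17°, valid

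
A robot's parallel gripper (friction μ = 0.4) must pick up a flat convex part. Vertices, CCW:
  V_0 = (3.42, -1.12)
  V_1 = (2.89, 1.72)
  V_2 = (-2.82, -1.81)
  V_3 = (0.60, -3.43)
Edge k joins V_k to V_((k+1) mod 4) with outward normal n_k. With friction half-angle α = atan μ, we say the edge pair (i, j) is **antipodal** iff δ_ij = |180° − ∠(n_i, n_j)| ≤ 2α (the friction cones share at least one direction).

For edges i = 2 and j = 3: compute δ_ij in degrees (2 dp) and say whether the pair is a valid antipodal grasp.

α = atan 0.4 = 21.80°;  2α = 43.60°
edge 2: e_2 = (+3.42, -1.62);  n_2 = (-0.4281, -0.9037)
edge 3: e_3 = (+2.82, +2.31);  n_3 = (+0.6337, -0.7736)
∠(n_2, n_3) = 64.67°
δ = |180° − 64.67°| = 115.33°
115.33° > 2α = 43.60°  →  invalid

δ = 115.33°, invalid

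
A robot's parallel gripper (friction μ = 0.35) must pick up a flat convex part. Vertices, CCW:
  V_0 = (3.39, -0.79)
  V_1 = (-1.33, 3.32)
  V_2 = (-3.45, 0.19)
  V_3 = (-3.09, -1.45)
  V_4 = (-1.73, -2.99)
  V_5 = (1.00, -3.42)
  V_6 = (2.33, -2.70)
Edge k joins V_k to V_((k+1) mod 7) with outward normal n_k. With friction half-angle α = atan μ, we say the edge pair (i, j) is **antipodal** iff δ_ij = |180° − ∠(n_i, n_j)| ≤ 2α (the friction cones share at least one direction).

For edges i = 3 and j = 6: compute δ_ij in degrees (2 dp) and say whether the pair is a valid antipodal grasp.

α = atan 0.35 = 19.29°;  2α = 38.58°
edge 3: e_3 = (+1.36, -1.54);  n_3 = (-0.7496, -0.6619)
edge 6: e_6 = (+1.06, +1.91);  n_6 = (+0.8744, -0.4853)
∠(n_3, n_6) = 109.52°
δ = |180° − 109.52°| = 70.48°
70.48° > 2α = 38.58°  →  invalid

δ = 70.48°, invalid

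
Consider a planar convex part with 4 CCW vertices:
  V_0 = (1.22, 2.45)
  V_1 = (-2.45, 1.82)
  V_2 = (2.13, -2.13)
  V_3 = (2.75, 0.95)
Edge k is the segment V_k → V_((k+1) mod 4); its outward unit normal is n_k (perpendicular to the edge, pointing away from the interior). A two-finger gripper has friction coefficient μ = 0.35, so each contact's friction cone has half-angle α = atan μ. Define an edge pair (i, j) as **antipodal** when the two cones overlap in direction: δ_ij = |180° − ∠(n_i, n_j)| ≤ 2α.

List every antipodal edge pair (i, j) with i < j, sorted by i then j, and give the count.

α = atan 0.35 = 19.29°;  2α = 38.58°
n_0 = (-0.1692, +0.9856)
n_1 = (-0.6531, -0.7573)
n_2 = (+0.9803, -0.1973)
n_3 = (+0.7001, +0.7141)
  (0,1): δ = 50.52°  ·
  (0,2): δ = 68.88°  ·
  (0,3): δ = 125.83°  ·
  (1,2): δ = 60.61°  ·
  (1,3): δ = 3.66°  ✓
  (2,3): δ = 123.05°  ·
antipodal pairs: 1

count = 1; pairs: (1,3)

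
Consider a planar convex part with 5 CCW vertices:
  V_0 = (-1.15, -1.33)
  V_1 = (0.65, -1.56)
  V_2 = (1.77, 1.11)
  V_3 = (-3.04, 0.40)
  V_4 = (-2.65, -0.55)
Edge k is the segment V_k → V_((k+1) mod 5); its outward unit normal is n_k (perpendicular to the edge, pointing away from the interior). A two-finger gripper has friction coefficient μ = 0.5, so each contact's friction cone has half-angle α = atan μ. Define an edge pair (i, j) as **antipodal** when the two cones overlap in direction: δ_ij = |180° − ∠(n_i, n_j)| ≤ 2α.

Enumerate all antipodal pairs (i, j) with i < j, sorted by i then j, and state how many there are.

α = atan 0.5 = 26.57°;  2α = 53.13°
n_0 = (-0.1267, -0.9919)
n_1 = (+0.9222, -0.3868)
n_2 = (-0.1460, +0.9893)
n_3 = (-0.9251, -0.3798)
n_4 = (-0.4614, -0.8872)
  (0,1): δ = 105.48°  ·
  (0,2): δ = 15.68°  ✓
  (0,3): δ = 119.60°  ·
  (0,4): δ = 159.81°  ·
  (1,2): δ = 58.85°  ·
  (1,3): δ = 45.08°  ✓
  (1,4): δ = 85.28°  ·
  (2,3): δ = 76.08°  ·
  (2,4): δ = 35.87°  ✓
  (3,4): δ = 139.79°  ·
antipodal pairs: 3

count = 3; pairs: (0,2), (1,3), (2,4)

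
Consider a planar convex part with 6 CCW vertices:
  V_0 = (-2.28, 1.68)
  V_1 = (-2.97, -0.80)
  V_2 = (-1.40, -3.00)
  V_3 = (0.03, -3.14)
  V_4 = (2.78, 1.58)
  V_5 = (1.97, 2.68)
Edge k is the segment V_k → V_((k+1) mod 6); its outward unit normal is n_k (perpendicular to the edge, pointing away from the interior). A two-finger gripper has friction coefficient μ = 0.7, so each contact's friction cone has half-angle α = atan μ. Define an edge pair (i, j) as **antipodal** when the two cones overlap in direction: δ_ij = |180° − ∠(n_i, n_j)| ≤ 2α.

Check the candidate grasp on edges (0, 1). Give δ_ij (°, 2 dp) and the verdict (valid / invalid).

α = atan 0.7 = 34.99°;  2α = 69.98°
edge 0: e_0 = (-0.69, -2.48);  n_0 = (-0.9634, +0.2680)
edge 1: e_1 = (+1.57, -2.20);  n_1 = (-0.8140, -0.5809)
∠(n_0, n_1) = 51.06°
δ = |180° − 51.06°| = 128.94°
128.94° > 2α = 69.98°  →  invalid

δ = 128.94°, invalid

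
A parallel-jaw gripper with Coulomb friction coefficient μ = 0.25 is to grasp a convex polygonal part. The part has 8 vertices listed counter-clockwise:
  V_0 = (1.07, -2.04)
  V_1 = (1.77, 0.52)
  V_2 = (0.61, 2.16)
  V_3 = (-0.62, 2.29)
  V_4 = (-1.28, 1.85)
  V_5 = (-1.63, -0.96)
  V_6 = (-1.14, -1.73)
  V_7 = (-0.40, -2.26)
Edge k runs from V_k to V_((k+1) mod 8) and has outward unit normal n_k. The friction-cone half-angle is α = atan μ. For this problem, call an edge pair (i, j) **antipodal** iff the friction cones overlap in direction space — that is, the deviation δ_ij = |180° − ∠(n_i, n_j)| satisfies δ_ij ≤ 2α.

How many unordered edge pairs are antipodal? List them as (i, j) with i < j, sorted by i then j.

count = 5; pairs: (0,4), (1,5), (1,6), (2,7), (3,7)

α = atan 0.25 = 14.04°;  2α = 28.07°
n_0 = (+0.9646, -0.2638)
n_1 = (+0.8164, +0.5775)
n_2 = (+0.1051, +0.9945)
n_3 = (-0.5547, +0.8321)
n_4 = (-0.9923, +0.1236)
n_5 = (-0.8437, -0.5369)
n_6 = (-0.5823, -0.8130)
n_7 = (+0.1480, -0.9890)
  (0,1): δ = 129.43°  ·
  (0,2): δ = 80.74°  ·
  (0,3): δ = 41.02°  ·
  (0,4): δ = 8.19°  ✓
  (0,5): δ = 47.76°  ·
  (0,6): δ = 69.68°  ·
  (0,7): δ = 113.80°  ·
  (1,2): δ = 131.31°  ·
  (1,3): δ = 91.58°  ·
  (1,4): δ = 42.37°  ·
  (1,5): δ = 2.80°  ✓
  (1,6): δ = 19.12°  ✓
  (1,7): δ = 63.24°  ·
  (2,3): δ = 140.28°  ·
  (2,4): δ = 91.07°  ·
  (2,5): δ = 51.50°  ·
  (2,6): δ = 29.58°  ·
  (2,7): δ = 14.54°  ✓
  (3,4): δ = 130.79°  ·
  (3,5): δ = 91.22°  ·
  (3,6): δ = 69.30°  ·
  (3,7): δ = 25.18°  ✓
  (4,5): δ = 140.43°  ·
  (4,6): δ = 118.51°  ·
  (4,7): δ = 74.39°  ·
  (5,6): δ = 158.08°  ·
  (5,7): δ = 113.96°  ·
  (6,7): δ = 135.88°  ·
antipodal pairs: 5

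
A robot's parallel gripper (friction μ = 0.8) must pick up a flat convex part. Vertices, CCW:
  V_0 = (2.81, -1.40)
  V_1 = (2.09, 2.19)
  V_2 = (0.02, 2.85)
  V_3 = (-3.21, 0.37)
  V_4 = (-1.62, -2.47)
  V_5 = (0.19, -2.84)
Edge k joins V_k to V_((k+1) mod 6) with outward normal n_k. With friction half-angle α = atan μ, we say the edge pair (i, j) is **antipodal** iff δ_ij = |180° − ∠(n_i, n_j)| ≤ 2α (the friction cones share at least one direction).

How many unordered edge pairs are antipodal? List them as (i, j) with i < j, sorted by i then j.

α = atan 0.8 = 38.66°;  2α = 77.32°
n_0 = (+0.9805, +0.1966)
n_1 = (+0.3038, +0.9527)
n_2 = (-0.6090, +0.7932)
n_3 = (-0.8726, -0.4885)
n_4 = (-0.2003, -0.9797)
n_5 = (+0.4817, -0.8764)
  (0,1): δ = 119.03°  ·
  (0,2): δ = 63.82°  ✓
  (0,3): δ = 17.90°  ✓
  (0,4): δ = 67.11°  ✓
  (0,5): δ = 107.45°  ·
  (1,2): δ = 124.80°  ·
  (1,3): δ = 43.07°  ✓
  (1,4): δ = 6.13°  ✓
  (1,5): δ = 46.48°  ✓
  (2,3): δ = 98.27°  ·
  (2,4): δ = 49.07°  ✓
  (2,5): δ = 8.72°  ✓
  (3,4): δ = 130.80°  ·
  (3,5): δ = 90.45°  ·
  (4,5): δ = 139.65°  ·
antipodal pairs: 8

count = 8; pairs: (0,2), (0,3), (0,4), (1,3), (1,4), (1,5), (2,4), (2,5)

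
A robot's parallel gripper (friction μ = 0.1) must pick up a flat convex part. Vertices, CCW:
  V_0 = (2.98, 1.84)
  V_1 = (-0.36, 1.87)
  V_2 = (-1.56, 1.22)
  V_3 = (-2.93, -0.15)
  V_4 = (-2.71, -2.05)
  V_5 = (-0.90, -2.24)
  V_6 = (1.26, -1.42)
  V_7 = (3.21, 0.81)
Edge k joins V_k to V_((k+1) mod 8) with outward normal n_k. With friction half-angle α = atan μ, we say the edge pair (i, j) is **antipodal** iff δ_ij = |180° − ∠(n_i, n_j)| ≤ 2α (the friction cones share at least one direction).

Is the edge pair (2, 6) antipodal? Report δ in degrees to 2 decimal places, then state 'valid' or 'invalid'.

δ = 3.83°, valid

α = atan 0.1 = 5.71°;  2α = 11.42°
edge 2: e_2 = (-1.37, -1.37);  n_2 = (-0.7071, +0.7071)
edge 6: e_6 = (+1.95, +2.23);  n_6 = (+0.7528, -0.6583)
∠(n_2, n_6) = 176.17°
δ = |180° − 176.17°| = 3.83°
3.83° ≤ 2α = 11.42°  →  valid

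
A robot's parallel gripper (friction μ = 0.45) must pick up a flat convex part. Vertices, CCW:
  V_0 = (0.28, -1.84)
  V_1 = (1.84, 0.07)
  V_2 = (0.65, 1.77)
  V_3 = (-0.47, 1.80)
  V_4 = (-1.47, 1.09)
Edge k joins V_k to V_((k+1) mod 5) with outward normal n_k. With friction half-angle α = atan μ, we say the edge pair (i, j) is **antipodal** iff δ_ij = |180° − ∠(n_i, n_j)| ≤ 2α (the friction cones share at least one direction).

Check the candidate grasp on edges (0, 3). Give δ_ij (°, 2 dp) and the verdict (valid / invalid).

α = atan 0.45 = 24.23°;  2α = 48.46°
edge 0: e_0 = (+1.56, +1.91);  n_0 = (+0.7745, -0.6326)
edge 3: e_3 = (-1.00, -0.71);  n_3 = (-0.5789, +0.8154)
∠(n_0, n_3) = 164.62°
δ = |180° − 164.62°| = 15.38°
15.38° ≤ 2α = 48.46°  →  valid

δ = 15.38°, valid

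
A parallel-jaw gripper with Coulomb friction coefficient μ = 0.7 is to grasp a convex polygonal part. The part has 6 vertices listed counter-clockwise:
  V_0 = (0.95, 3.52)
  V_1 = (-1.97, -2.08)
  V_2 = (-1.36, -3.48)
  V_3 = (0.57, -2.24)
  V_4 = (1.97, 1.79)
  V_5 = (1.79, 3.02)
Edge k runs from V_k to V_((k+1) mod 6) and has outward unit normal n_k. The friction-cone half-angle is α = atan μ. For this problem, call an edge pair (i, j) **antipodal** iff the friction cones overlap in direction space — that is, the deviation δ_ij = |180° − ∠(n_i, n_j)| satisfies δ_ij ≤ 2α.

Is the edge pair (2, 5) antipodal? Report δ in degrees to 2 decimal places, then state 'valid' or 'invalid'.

δ = 63.48°, valid

α = atan 0.7 = 34.99°;  2α = 69.98°
edge 2: e_2 = (+1.93, +1.24);  n_2 = (+0.5405, -0.8413)
edge 5: e_5 = (-0.84, +0.50);  n_5 = (+0.5115, +0.8593)
∠(n_2, n_5) = 116.52°
δ = |180° − 116.52°| = 63.48°
63.48° ≤ 2α = 69.98°  →  valid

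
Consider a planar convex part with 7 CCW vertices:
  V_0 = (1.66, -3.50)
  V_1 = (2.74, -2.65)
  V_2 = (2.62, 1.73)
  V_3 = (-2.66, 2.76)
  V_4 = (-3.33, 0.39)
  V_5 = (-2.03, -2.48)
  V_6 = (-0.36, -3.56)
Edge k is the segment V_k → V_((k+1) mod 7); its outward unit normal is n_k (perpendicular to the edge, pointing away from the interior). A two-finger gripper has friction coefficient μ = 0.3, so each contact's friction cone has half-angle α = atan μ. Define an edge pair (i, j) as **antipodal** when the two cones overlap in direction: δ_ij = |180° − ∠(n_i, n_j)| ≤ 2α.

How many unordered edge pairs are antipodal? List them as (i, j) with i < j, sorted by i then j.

α = atan 0.3 = 16.70°;  2α = 33.40°
n_0 = (+0.6185, -0.7858)
n_1 = (+0.9996, +0.0274)
n_2 = (+0.1915, +0.9815)
n_3 = (-0.9623, +0.2720)
n_4 = (-0.9109, -0.4126)
n_5 = (-0.5430, -0.8397)
n_6 = (+0.0297, -0.9996)
  (0,1): δ = 126.63°  ·
  (0,2): δ = 49.24°  ·
  (0,3): δ = 36.01°  ·
  (0,4): δ = 76.16°  ·
  (0,5): δ = 108.90°  ·
  (0,6): δ = 143.50°  ·
  (1,2): δ = 102.61°  ·
  (1,3): δ = 17.35°  ✓
  (1,4): δ = 22.80°  ✓
  (1,5): δ = 55.54°  ·
  (1,6): δ = 90.13°  ·
  (2,3): δ = 94.75°  ·
  (2,4): δ = 54.59°  ·
  (2,5): δ = 21.85°  ✓
  (2,6): δ = 12.74°  ✓
  (3,4): δ = 139.85°  ·
  (3,5): δ = 107.11°  ·
  (3,6): δ = 72.51°  ·
  (4,5): δ = 147.26°  ·
  (4,6): δ = 112.67°  ·
  (5,6): δ = 145.41°  ·
antipodal pairs: 4

count = 4; pairs: (1,3), (1,4), (2,5), (2,6)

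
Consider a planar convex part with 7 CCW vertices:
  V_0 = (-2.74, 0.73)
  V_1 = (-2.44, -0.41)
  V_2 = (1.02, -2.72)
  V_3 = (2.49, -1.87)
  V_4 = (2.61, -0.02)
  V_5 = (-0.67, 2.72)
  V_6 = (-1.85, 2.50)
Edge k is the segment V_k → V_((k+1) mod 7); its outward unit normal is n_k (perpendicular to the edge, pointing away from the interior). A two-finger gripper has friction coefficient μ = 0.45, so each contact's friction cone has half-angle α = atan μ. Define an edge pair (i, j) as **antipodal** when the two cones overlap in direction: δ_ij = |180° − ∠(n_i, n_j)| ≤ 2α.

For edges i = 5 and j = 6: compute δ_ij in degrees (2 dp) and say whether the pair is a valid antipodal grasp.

δ = 127.26°, invalid

α = atan 0.45 = 24.23°;  2α = 48.46°
edge 5: e_5 = (-1.18, -0.22);  n_5 = (-0.1833, +0.9831)
edge 6: e_6 = (-0.89, -1.77);  n_6 = (-0.8934, +0.4492)
∠(n_5, n_6) = 52.74°
δ = |180° − 52.74°| = 127.26°
127.26° > 2α = 48.46°  →  invalid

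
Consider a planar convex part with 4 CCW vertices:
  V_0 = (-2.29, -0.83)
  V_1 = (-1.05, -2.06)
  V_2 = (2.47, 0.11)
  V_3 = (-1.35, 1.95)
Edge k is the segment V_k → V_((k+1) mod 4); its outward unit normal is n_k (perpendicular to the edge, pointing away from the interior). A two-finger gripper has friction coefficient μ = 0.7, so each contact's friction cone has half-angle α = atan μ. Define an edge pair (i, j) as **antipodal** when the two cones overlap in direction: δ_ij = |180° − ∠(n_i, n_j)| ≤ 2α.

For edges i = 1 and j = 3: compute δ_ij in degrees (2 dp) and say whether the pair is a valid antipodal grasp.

δ = 39.67°, valid

α = atan 0.7 = 34.99°;  2α = 69.98°
edge 1: e_1 = (+3.52, +2.17);  n_1 = (+0.5248, -0.8512)
edge 3: e_3 = (-0.94, -2.78);  n_3 = (-0.9473, +0.3203)
∠(n_1, n_3) = 140.33°
δ = |180° − 140.33°| = 39.67°
39.67° ≤ 2α = 69.98°  →  valid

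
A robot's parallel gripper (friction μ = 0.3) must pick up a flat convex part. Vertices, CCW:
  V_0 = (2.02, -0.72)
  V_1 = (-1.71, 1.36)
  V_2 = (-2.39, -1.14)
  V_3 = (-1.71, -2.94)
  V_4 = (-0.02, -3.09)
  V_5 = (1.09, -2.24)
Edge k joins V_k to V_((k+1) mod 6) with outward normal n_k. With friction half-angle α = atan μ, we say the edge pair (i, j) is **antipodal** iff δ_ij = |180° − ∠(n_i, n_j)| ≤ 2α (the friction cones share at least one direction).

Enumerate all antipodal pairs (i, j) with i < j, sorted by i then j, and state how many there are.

α = atan 0.3 = 16.70°;  2α = 33.40°
n_0 = (+0.4870, +0.8734)
n_1 = (-0.9649, +0.2625)
n_2 = (-0.9355, -0.3534)
n_3 = (-0.0884, -0.9961)
n_4 = (+0.6080, -0.7940)
n_5 = (+0.8530, -0.5219)
  (0,1): δ = 76.07°  ·
  (0,2): δ = 40.16°  ·
  (0,3): δ = 24.07°  ✓
  (0,4): δ = 66.59°  ·
  (0,5): δ = 87.69°  ·
  (1,2): δ = 144.09°  ·
  (1,3): δ = 79.86°  ·
  (1,4): δ = 37.34°  ·
  (1,5): δ = 16.24°  ✓
  (2,3): δ = 115.77°  ·
  (2,4): δ = 73.25°  ·
  (2,5): δ = 52.16°  ·
  (3,4): δ = 137.48°  ·
  (3,5): δ = 116.39°  ·
  (4,5): δ = 158.90°  ·
antipodal pairs: 2

count = 2; pairs: (0,3), (1,5)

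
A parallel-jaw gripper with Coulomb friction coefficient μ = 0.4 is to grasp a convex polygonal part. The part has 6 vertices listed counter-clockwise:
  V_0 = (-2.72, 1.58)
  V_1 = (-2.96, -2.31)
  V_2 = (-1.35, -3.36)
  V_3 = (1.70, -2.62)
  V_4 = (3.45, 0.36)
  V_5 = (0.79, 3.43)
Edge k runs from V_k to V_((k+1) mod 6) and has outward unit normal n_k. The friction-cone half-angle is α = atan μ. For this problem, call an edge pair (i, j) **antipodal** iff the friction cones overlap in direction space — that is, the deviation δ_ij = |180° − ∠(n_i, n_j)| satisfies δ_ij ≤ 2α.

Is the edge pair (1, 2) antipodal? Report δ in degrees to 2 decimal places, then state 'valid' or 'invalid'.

δ = 133.25°, invalid

α = atan 0.4 = 21.80°;  2α = 43.60°
edge 1: e_1 = (+1.61, -1.05);  n_1 = (-0.5463, -0.8376)
edge 2: e_2 = (+3.05, +0.74);  n_2 = (+0.2358, -0.9718)
∠(n_1, n_2) = 46.75°
δ = |180° − 46.75°| = 133.25°
133.25° > 2α = 43.60°  →  invalid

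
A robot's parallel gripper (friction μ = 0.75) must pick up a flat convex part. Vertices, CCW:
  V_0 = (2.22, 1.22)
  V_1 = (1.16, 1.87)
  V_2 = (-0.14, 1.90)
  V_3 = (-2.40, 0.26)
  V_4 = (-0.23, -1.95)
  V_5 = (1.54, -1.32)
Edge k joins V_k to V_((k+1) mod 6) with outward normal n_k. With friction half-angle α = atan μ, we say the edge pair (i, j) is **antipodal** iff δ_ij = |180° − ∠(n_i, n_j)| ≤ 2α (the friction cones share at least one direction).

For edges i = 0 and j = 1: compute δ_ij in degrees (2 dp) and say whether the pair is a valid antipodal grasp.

α = atan 0.75 = 36.87°;  2α = 73.74°
edge 0: e_0 = (-1.06, +0.65);  n_0 = (+0.5228, +0.8525)
edge 1: e_1 = (-1.30, +0.03);  n_1 = (+0.0231, +0.9997)
∠(n_0, n_1) = 30.19°
δ = |180° − 30.19°| = 149.81°
149.81° > 2α = 73.74°  →  invalid

δ = 149.81°, invalid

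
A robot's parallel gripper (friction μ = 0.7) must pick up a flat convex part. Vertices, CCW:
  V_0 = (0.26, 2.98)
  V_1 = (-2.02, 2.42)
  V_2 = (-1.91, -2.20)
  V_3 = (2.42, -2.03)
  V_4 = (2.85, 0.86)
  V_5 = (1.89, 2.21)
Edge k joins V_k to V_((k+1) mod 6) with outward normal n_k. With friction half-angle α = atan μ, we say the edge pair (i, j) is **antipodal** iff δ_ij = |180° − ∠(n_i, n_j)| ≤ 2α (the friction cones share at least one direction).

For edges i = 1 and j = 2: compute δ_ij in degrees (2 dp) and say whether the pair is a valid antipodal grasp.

δ = 89.12°, invalid

α = atan 0.7 = 34.99°;  2α = 69.98°
edge 1: e_1 = (+0.11, -4.62);  n_1 = (-0.9997, -0.0238)
edge 2: e_2 = (+4.33, +0.17);  n_2 = (+0.0392, -0.9992)
∠(n_1, n_2) = 90.88°
δ = |180° − 90.88°| = 89.12°
89.12° > 2α = 69.98°  →  invalid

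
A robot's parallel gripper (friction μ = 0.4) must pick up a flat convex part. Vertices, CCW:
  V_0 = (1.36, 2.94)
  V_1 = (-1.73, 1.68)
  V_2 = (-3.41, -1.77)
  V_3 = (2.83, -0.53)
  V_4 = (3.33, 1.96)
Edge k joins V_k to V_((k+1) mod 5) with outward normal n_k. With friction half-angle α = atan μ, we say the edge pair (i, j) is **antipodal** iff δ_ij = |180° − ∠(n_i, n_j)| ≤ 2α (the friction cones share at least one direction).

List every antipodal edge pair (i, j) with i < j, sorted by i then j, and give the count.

α = atan 0.4 = 21.80°;  2α = 43.60°
n_0 = (-0.3776, +0.9260)
n_1 = (-0.8991, +0.4378)
n_2 = (+0.1949, -0.9808)
n_3 = (+0.9804, -0.1969)
n_4 = (+0.4454, +0.8953)
  (0,1): δ = 138.15°  ·
  (0,2): δ = 10.94°  ✓
  (0,3): δ = 56.46°  ·
  (0,4): δ = 131.37°  ·
  (1,2): δ = 52.80°  ·
  (1,3): δ = 14.61°  ✓
  (1,4): δ = 89.52°  ·
  (2,3): δ = 112.59°  ·
  (2,4): δ = 37.69°  ✓
  (3,4): δ = 105.09°  ·
antipodal pairs: 3

count = 3; pairs: (0,2), (1,3), (2,4)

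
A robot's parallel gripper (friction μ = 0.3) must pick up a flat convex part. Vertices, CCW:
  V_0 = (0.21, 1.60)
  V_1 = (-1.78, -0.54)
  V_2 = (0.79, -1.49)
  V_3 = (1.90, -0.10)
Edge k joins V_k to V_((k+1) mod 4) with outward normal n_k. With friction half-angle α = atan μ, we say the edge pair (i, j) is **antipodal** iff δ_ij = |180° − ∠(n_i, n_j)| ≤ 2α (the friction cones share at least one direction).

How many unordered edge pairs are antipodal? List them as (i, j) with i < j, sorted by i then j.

α = atan 0.3 = 16.70°;  2α = 33.40°
n_0 = (-0.7323, +0.6810)
n_1 = (-0.3467, -0.9380)
n_2 = (+0.7814, -0.6240)
n_3 = (+0.7092, +0.7050)
  (0,1): δ = 67.37°  ·
  (0,2): δ = 4.31°  ✓
  (0,3): δ = 87.75°  ·
  (1,2): δ = 108.32°  ·
  (1,3): δ = 24.88°  ✓
  (2,3): δ = 96.56°  ·
antipodal pairs: 2

count = 2; pairs: (0,2), (1,3)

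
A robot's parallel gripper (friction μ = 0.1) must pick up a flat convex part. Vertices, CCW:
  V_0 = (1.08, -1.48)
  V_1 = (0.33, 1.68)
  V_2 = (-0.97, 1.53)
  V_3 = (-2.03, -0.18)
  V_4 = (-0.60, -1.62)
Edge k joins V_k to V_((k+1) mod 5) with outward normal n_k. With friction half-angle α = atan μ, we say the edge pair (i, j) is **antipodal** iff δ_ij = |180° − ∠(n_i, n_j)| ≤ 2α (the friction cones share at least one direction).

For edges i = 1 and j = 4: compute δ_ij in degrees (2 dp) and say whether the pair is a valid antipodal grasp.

δ = 1.82°, valid

α = atan 0.1 = 5.71°;  2α = 11.42°
edge 1: e_1 = (-1.30, -0.15);  n_1 = (-0.1146, +0.9934)
edge 4: e_4 = (+1.68, +0.14);  n_4 = (+0.0830, -0.9965)
∠(n_1, n_4) = 178.18°
δ = |180° − 178.18°| = 1.82°
1.82° ≤ 2α = 11.42°  →  valid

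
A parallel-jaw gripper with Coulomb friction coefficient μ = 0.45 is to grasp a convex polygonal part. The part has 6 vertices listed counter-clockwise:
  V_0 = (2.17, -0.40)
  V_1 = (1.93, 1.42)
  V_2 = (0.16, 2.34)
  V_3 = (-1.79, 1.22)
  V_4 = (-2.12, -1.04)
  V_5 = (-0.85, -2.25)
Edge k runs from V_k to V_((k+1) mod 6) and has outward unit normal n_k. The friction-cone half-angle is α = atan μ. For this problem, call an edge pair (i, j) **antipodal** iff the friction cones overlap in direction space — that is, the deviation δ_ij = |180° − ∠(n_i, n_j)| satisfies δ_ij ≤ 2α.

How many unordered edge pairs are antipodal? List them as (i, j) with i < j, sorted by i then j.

α = atan 0.45 = 24.23°;  2α = 48.46°
n_0 = (+0.9914, +0.1307)
n_1 = (+0.4612, +0.8873)
n_2 = (-0.4981, +0.8671)
n_3 = (-0.9895, +0.1445)
n_4 = (-0.6898, -0.7240)
n_5 = (+0.5224, -0.8527)
  (0,1): δ = 124.98°  ·
  (0,2): δ = 67.64°  ·
  (0,3): δ = 15.82°  ✓
  (0,4): δ = 38.87°  ✓
  (0,5): δ = 113.98°  ·
  (1,2): δ = 122.66°  ·
  (1,3): δ = 70.84°  ·
  (1,4): δ = 16.15°  ✓
  (1,5): δ = 58.96°  ·
  (2,3): δ = 128.18°  ·
  (2,4): δ = 73.49°  ·
  (2,5): δ = 1.62°  ✓
  (3,4): δ = 125.31°  ·
  (3,5): δ = 50.20°  ·
  (4,5): δ = 104.89°  ·
antipodal pairs: 4

count = 4; pairs: (0,3), (0,4), (1,4), (2,5)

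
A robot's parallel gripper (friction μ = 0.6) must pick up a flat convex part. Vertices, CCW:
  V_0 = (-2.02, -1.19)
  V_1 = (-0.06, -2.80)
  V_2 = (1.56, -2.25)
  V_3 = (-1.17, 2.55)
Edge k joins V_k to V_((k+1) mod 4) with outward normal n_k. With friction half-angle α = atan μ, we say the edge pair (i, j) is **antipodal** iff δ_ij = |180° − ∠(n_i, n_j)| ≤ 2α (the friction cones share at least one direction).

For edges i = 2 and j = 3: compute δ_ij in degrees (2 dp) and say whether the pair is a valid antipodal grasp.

α = atan 0.6 = 30.96°;  2α = 61.93°
edge 2: e_2 = (-2.73, +4.80);  n_2 = (+0.8692, +0.4944)
edge 3: e_3 = (-0.85, -3.74);  n_3 = (-0.9751, +0.2216)
∠(n_2, n_3) = 137.57°
δ = |180° − 137.57°| = 42.43°
42.43° ≤ 2α = 61.93°  →  valid

δ = 42.43°, valid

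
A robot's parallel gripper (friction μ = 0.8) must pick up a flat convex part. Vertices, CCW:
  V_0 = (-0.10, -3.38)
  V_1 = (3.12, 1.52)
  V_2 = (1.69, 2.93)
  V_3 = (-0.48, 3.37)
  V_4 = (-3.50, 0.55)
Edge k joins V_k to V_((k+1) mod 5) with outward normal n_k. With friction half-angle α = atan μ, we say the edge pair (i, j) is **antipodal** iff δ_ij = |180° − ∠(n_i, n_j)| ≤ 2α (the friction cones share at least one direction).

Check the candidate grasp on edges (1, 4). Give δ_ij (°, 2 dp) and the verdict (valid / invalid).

δ = 4.54°, valid

α = atan 0.8 = 38.66°;  2α = 77.32°
edge 1: e_1 = (-1.43, +1.41);  n_1 = (+0.7021, +0.7121)
edge 4: e_4 = (+3.40, -3.93);  n_4 = (-0.7563, -0.6543)
∠(n_1, n_4) = 175.46°
δ = |180° − 175.46°| = 4.54°
4.54° ≤ 2α = 77.32°  →  valid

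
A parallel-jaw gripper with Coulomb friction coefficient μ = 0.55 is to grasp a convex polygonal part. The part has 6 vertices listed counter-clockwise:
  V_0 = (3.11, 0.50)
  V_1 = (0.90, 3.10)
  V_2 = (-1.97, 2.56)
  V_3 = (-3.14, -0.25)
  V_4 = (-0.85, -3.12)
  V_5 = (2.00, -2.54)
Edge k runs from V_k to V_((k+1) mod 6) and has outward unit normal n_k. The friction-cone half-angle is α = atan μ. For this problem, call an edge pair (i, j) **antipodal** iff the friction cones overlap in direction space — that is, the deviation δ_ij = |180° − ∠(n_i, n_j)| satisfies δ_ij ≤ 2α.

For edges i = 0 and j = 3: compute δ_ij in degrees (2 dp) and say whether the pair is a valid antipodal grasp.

α = atan 0.55 = 28.81°;  2α = 57.62°
edge 0: e_0 = (-2.21, +2.60);  n_0 = (+0.7619, +0.6476)
edge 3: e_3 = (+2.29, -2.87);  n_3 = (-0.7817, -0.6237)
∠(n_0, n_3) = 178.22°
δ = |180° − 178.22°| = 1.78°
1.78° ≤ 2α = 57.62°  →  valid

δ = 1.78°, valid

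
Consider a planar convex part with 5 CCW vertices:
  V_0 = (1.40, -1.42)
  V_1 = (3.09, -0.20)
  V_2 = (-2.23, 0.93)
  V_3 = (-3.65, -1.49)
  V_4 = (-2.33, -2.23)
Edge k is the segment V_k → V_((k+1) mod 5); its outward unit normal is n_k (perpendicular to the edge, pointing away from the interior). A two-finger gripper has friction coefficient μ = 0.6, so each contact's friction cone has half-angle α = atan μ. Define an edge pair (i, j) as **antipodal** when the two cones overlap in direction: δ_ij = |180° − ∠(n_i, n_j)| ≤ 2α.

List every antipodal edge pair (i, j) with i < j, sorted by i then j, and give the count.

α = atan 0.6 = 30.96°;  2α = 61.93°
n_0 = (+0.5853, -0.8108)
n_1 = (+0.2078, +0.9782)
n_2 = (-0.8625, +0.5061)
n_3 = (-0.4890, -0.8723)
n_4 = (+0.2122, -0.9772)
  (0,1): δ = 47.82°  ✓
  (0,2): δ = 23.77°  ✓
  (0,3): δ = 114.90°  ·
  (0,4): δ = 156.43°  ·
  (1,2): δ = 108.41°  ·
  (1,3): δ = 17.28°  ✓
  (1,4): δ = 24.24°  ✓
  (2,3): δ = 88.87°  ·
  (2,4): δ = 47.34°  ✓
  (3,4): δ = 138.47°  ·
antipodal pairs: 5

count = 5; pairs: (0,1), (0,2), (1,3), (1,4), (2,4)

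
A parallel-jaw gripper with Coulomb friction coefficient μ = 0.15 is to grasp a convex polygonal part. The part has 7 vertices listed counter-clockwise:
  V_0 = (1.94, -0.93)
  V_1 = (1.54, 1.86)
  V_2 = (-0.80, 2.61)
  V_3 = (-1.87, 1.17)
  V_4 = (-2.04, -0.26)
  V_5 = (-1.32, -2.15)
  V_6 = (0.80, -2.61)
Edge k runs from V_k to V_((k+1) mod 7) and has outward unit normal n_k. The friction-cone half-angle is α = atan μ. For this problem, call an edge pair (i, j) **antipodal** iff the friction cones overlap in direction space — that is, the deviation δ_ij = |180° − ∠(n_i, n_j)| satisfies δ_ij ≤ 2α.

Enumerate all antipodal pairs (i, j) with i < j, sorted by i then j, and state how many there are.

α = atan 0.15 = 8.53°;  2α = 17.06°
n_0 = (+0.9899, +0.1419)
n_1 = (+0.3052, +0.9523)
n_2 = (-0.8027, +0.5964)
n_3 = (-0.9930, +0.1180)
n_4 = (-0.9345, -0.3560)
n_5 = (-0.2120, -0.9773)
n_6 = (+0.8275, -0.5615)
  (0,1): δ = 115.93°  ·
  (0,2): δ = 44.77°  ·
  (0,3): δ = 14.94°  ✓
  (0,4): δ = 12.70°  ✓
  (0,5): δ = 69.60°  ·
  (0,6): δ = 137.68°  ·
  (1,2): δ = 108.84°  ·
  (1,3): δ = 79.01°  ·
  (1,4): δ = 51.37°  ·
  (1,5): δ = 5.53°  ✓
  (1,6): δ = 73.61°  ·
  (2,3): δ = 150.17°  ·
  (2,4): δ = 122.53°  ·
  (2,5): δ = 65.63°  ·
  (2,6): δ = 2.45°  ✓
  (3,4): δ = 152.37°  ·
  (3,5): δ = 95.46°  ·
  (3,6): δ = 27.38°  ·
  (4,5): δ = 123.10°  ·
  (4,6): δ = 55.01°  ·
  (5,6): δ = 111.92°  ·
antipodal pairs: 4

count = 4; pairs: (0,3), (0,4), (1,5), (2,6)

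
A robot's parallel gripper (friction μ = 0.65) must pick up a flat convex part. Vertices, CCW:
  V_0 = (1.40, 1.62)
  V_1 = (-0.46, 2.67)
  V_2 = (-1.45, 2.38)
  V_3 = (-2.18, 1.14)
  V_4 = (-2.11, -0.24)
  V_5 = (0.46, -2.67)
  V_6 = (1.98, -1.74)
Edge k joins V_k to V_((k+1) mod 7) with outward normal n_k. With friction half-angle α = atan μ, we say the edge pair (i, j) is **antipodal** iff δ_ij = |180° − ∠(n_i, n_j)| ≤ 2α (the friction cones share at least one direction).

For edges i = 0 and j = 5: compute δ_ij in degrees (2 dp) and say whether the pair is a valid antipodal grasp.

δ = 60.91°, valid

α = atan 0.65 = 33.02°;  2α = 66.05°
edge 0: e_0 = (-1.86, +1.05);  n_0 = (+0.4916, +0.8708)
edge 5: e_5 = (+1.52, +0.93);  n_5 = (+0.5219, -0.8530)
∠(n_0, n_5) = 119.09°
δ = |180° − 119.09°| = 60.91°
60.91° ≤ 2α = 66.05°  →  valid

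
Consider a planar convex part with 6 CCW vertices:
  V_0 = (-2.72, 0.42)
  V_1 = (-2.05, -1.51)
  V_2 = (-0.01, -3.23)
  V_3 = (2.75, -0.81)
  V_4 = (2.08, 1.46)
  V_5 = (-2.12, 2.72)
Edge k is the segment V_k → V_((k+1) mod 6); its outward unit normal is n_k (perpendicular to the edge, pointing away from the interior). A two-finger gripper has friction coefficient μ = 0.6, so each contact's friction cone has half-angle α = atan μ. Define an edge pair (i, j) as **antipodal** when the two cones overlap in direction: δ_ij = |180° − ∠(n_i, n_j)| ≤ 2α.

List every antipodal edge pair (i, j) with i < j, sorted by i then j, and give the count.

count = 7; pairs: (0,3), (0,4), (1,3), (1,4), (2,4), (2,5), (3,5)

α = atan 0.6 = 30.96°;  2α = 61.93°
n_0 = (-0.9447, -0.3280)
n_1 = (-0.6446, -0.7645)
n_2 = (+0.6593, -0.7519)
n_3 = (+0.9591, +0.2831)
n_4 = (+0.2873, +0.9578)
n_5 = (-0.9676, +0.2524)
  (0,1): δ = 149.28°  ·
  (0,2): δ = 67.90°  ·
  (0,3): δ = 2.70°  ✓
  (0,4): δ = 54.16°  ✓
  (0,5): δ = 146.23°  ·
  (1,2): δ = 98.62°  ·
  (1,3): δ = 33.42°  ✓
  (1,4): δ = 23.44°  ✓
  (1,5): δ = 115.51°  ·
  (2,3): δ = 114.80°  ·
  (2,4): δ = 57.94°  ✓
  (2,5): δ = 34.13°  ✓
  (3,4): δ = 123.14°  ·
  (3,5): δ = 31.07°  ✓
  (4,5): δ = 87.92°  ·
antipodal pairs: 7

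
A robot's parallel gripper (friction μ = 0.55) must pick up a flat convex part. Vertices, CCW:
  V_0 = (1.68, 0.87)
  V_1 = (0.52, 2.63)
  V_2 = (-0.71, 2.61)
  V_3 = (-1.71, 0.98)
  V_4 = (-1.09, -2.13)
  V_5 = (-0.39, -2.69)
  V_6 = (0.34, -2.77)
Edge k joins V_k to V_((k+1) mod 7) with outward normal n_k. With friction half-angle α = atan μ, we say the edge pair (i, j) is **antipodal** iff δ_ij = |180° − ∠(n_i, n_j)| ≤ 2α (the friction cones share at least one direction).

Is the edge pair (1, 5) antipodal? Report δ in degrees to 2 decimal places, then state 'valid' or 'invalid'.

α = atan 0.55 = 28.81°;  2α = 57.62°
edge 1: e_1 = (-1.23, -0.02);  n_1 = (-0.0163, +0.9999)
edge 5: e_5 = (+0.73, -0.08);  n_5 = (-0.1089, -0.9940)
∠(n_1, n_5) = 172.81°
δ = |180° − 172.81°| = 7.19°
7.19° ≤ 2α = 57.62°  →  valid

δ = 7.19°, valid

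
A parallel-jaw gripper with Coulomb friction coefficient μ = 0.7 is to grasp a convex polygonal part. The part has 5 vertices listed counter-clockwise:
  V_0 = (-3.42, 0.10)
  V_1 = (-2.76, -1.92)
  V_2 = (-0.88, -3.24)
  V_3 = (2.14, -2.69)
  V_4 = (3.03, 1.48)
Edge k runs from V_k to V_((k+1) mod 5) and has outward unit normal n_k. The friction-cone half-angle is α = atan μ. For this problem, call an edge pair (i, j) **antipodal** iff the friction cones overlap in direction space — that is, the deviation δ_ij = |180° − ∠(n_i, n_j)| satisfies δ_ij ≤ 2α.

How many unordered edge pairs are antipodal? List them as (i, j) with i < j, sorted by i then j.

α = atan 0.7 = 34.99°;  2α = 69.98°
n_0 = (-0.9505, -0.3106)
n_1 = (-0.5746, -0.8184)
n_2 = (+0.1792, -0.9838)
n_3 = (+0.9780, -0.2087)
n_4 = (-0.2092, +0.9779)
  (0,1): δ = 143.17°  ·
  (0,2): δ = 97.77°  ·
  (0,3): δ = 30.14°  ✓
  (0,4): δ = 83.98°  ·
  (1,2): δ = 134.60°  ·
  (1,3): δ = 66.97°  ✓
  (1,4): δ = 47.15°  ✓
  (2,3): δ = 112.37°  ·
  (2,4): δ = 1.76°  ✓
  (3,4): δ = 65.88°  ✓
antipodal pairs: 5

count = 5; pairs: (0,3), (1,3), (1,4), (2,4), (3,4)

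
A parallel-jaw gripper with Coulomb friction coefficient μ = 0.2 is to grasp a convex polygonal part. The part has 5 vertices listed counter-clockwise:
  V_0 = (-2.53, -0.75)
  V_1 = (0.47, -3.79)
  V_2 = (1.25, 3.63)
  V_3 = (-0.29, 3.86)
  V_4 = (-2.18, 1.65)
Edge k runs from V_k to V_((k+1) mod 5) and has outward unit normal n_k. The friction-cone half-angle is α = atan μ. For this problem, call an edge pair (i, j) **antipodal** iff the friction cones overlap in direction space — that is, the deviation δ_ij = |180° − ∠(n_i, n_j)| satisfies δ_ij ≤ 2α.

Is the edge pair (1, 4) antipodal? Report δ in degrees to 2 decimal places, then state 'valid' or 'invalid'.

δ = 2.30°, valid

α = atan 0.2 = 11.31°;  2α = 22.62°
edge 1: e_1 = (+0.78, +7.42);  n_1 = (+0.9945, -0.1045)
edge 4: e_4 = (-0.35, -2.40);  n_4 = (-0.9895, +0.1443)
∠(n_1, n_4) = 177.70°
δ = |180° − 177.70°| = 2.30°
2.30° ≤ 2α = 22.62°  →  valid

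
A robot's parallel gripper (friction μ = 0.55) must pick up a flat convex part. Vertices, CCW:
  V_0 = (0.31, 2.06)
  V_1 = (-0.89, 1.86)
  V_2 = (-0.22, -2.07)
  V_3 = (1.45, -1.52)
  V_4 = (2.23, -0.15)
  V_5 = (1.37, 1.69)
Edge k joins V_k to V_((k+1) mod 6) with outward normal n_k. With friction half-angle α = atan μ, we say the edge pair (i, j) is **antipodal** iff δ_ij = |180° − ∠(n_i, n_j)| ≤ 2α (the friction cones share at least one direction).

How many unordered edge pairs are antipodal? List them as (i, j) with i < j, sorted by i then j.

count = 5; pairs: (0,2), (0,3), (1,3), (1,4), (2,5)

α = atan 0.55 = 28.81°;  2α = 57.62°
n_0 = (-0.1644, +0.9864)
n_1 = (-0.9858, -0.1681)
n_2 = (+0.3128, -0.9498)
n_3 = (+0.8690, -0.4948)
n_4 = (+0.9059, +0.4234)
n_5 = (+0.3296, +0.9441)
  (0,1): δ = 89.79°  ·
  (0,2): δ = 8.77°  ✓
  (0,3): δ = 50.88°  ✓
  (0,4): δ = 105.59°  ·
  (0,5): δ = 151.30°  ·
  (1,2): δ = 81.45°  ·
  (1,3): δ = 39.33°  ✓
  (1,4): δ = 15.38°  ✓
  (1,5): δ = 61.08°  ·
  (2,3): δ = 137.88°  ·
  (2,4): δ = 83.18°  ·
  (2,5): δ = 37.47°  ✓
  (3,4): δ = 125.29°  ·
  (3,5): δ = 79.59°  ·
  (4,5): δ = 134.29°  ·
antipodal pairs: 5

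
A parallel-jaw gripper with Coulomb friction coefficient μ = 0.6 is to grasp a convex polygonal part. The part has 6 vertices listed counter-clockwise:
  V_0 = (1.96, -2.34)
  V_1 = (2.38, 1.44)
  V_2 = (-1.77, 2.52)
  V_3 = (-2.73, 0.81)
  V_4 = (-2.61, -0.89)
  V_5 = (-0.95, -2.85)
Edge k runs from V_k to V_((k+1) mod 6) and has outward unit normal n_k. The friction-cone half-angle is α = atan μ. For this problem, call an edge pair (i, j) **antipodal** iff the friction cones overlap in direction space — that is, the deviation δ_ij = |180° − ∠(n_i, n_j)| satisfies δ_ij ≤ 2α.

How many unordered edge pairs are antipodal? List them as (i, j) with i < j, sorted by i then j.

count = 6; pairs: (0,2), (0,3), (0,4), (1,4), (1,5), (2,5)

α = atan 0.6 = 30.96°;  2α = 61.93°
n_0 = (+0.9939, -0.1104)
n_1 = (+0.2519, +0.9678)
n_2 = (-0.8720, +0.4895)
n_3 = (-0.9975, -0.0704)
n_4 = (-0.7631, -0.6463)
n_5 = (+0.1726, -0.9850)
  (0,1): δ = 98.25°  ·
  (0,2): δ = 22.97°  ✓
  (0,3): δ = 10.38°  ✓
  (0,4): δ = 46.60°  ✓
  (0,5): δ = 106.28°  ·
  (1,2): δ = 104.72°  ·
  (1,3): δ = 71.38°  ·
  (1,4): δ = 35.15°  ✓
  (1,5): δ = 24.53°  ✓
  (2,3): δ = 146.65°  ·
  (2,4): δ = 110.43°  ·
  (2,5): δ = 50.75°  ✓
  (3,4): δ = 143.78°  ·
  (3,5): δ = 84.10°  ·
  (4,5): δ = 120.32°  ·
antipodal pairs: 6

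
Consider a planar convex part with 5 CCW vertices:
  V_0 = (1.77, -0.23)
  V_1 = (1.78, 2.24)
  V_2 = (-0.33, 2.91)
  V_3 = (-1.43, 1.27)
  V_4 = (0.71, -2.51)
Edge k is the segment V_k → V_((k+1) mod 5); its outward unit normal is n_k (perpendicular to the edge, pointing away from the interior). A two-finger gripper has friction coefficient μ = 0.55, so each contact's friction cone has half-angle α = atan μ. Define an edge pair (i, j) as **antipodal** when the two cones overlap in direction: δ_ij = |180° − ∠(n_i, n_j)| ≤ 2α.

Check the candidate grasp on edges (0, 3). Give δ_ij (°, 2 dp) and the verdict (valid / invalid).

δ = 29.75°, valid

α = atan 0.55 = 28.81°;  2α = 57.62°
edge 0: e_0 = (+0.01, +2.47);  n_0 = (+1.0000, -0.0040)
edge 3: e_3 = (+2.14, -3.78);  n_3 = (-0.8702, -0.4927)
∠(n_0, n_3) = 150.25°
δ = |180° − 150.25°| = 29.75°
29.75° ≤ 2α = 57.62°  →  valid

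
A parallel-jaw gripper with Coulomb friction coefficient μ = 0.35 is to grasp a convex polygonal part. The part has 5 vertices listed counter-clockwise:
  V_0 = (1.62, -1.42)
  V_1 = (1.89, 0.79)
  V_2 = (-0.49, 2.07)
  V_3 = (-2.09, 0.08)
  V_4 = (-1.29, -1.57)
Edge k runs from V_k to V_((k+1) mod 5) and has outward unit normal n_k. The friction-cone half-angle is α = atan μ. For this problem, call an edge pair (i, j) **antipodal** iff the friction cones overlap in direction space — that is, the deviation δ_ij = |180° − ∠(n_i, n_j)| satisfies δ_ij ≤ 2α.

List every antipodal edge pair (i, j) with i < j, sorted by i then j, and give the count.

α = atan 0.35 = 19.29°;  2α = 38.58°
n_0 = (+0.9926, -0.1213)
n_1 = (+0.4737, +0.8807)
n_2 = (-0.7793, +0.6266)
n_3 = (-0.8998, -0.4363)
n_4 = (+0.0515, -0.9987)
  (0,1): δ = 111.31°  ·
  (0,2): δ = 31.83°  ✓
  (0,3): δ = 32.83°  ✓
  (0,4): δ = 99.92°  ·
  (1,2): δ = 100.53°  ·
  (1,3): δ = 35.86°  ✓
  (1,4): δ = 31.22°  ✓
  (2,3): δ = 115.33°  ·
  (2,4): δ = 48.25°  ·
  (3,4): δ = 112.92°  ·
antipodal pairs: 4

count = 4; pairs: (0,2), (0,3), (1,3), (1,4)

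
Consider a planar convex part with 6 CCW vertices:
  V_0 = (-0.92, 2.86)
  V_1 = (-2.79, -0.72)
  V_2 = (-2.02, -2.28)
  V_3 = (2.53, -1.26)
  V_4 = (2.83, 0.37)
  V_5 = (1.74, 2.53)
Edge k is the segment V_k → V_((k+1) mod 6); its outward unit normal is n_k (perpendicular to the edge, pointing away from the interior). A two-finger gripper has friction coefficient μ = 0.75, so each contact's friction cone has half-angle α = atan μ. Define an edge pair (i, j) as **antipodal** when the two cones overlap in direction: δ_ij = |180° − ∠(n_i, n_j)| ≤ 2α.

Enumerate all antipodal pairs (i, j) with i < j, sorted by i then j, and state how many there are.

count = 7; pairs: (0,2), (0,3), (0,4), (1,3), (1,4), (1,5), (2,5)

α = atan 0.75 = 36.87°;  2α = 73.74°
n_0 = (-0.8864, +0.4630)
n_1 = (-0.8967, -0.4426)
n_2 = (+0.2187, -0.9758)
n_3 = (+0.9835, -0.1810)
n_4 = (+0.8928, +0.4505)
n_5 = (+0.1231, +0.9924)
  (0,1): δ = 126.15°  ·
  (0,2): δ = 49.78°  ✓
  (0,3): δ = 17.15°  ✓
  (0,4): δ = 54.36°  ✓
  (0,5): δ = 110.51°  ·
  (1,2): δ = 103.64°  ·
  (1,3): δ = 36.70°  ✓
  (1,4): δ = 0.51°  ✓
  (1,5): δ = 56.66°  ✓
  (2,3): δ = 113.06°  ·
  (2,4): δ = 75.86°  ·
  (2,5): δ = 19.71°  ✓
  (3,4): δ = 142.79°  ·
  (3,5): δ = 86.64°  ·
  (4,5): δ = 123.85°  ·
antipodal pairs: 7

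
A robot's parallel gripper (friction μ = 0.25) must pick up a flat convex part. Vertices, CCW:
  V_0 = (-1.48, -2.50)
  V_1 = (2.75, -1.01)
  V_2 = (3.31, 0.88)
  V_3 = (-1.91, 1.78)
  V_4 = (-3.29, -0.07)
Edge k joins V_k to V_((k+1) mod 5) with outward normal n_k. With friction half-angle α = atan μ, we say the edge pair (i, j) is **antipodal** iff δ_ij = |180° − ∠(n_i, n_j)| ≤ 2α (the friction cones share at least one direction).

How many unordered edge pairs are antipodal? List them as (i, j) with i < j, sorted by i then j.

count = 1; pairs: (1,3)

α = atan 0.25 = 14.04°;  2α = 28.07°
n_0 = (+0.3322, -0.9432)
n_1 = (+0.9588, -0.2841)
n_2 = (+0.1699, +0.9855)
n_3 = (-0.8016, +0.5979)
n_4 = (-0.8020, -0.5974)
  (0,1): δ = 125.91°  ·
  (0,2): δ = 29.19°  ·
  (0,3): δ = 33.87°  ·
  (0,4): δ = 107.28°  ·
  (1,2): δ = 83.28°  ·
  (1,3): δ = 20.22°  ✓
  (1,4): δ = 53.19°  ·
  (2,3): δ = 116.94°  ·
  (2,4): δ = 43.54°  ·
  (3,4): δ = 106.60°  ·
antipodal pairs: 1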